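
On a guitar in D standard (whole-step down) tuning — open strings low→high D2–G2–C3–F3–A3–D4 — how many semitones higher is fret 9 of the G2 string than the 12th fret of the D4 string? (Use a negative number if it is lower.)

G2 at fret 9 → E3 (MIDI 52); D4 at fret 12 → D5 (MIDI 74).
52 − 74 = -22, so the two pitches are 22 semitones apart.

-22 semitones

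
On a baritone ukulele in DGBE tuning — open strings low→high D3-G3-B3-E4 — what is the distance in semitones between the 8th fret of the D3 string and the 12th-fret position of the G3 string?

9 semitones

D3 at fret 8 → A#3 (MIDI 58); G3 at fret 12 → G4 (MIDI 67).
58 − 67 = -9, so the two pitches are 9 semitones apart, with G4 the higher.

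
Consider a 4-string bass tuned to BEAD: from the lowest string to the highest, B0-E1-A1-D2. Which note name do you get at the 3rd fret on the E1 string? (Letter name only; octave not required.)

The open E1 string plus 3 semitones: E–F–F#–G.

G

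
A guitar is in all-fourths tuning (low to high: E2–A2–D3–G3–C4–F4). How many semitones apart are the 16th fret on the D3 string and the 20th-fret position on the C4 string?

14 semitones

D3 at fret 16 → F♯4 (MIDI 66); C4 at fret 20 → G♯5 (MIDI 80).
66 − 80 = -14, so the two pitches are 14 semitones apart, with G♯5 the higher.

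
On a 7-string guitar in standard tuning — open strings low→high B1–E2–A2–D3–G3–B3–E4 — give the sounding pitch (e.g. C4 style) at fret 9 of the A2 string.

Each fret is one semitone, so A2 + 9 = F♯3.

F♯3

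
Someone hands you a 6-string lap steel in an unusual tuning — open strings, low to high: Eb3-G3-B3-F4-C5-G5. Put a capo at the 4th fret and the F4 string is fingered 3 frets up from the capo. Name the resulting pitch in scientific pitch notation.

C5

The capo raises the open F4 by 4 semitones to A4; fretting 3 more gives F4 + 4 + 3 = F4 + 7 semitones = C5.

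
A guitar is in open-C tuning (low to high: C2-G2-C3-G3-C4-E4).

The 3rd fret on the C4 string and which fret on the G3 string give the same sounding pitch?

8

Fret 3 on C4 is MIDI 60 + 3 = 63 (D#4). On the G3 string (open MIDI 55), that pitch is 63 − 55 = fret 8.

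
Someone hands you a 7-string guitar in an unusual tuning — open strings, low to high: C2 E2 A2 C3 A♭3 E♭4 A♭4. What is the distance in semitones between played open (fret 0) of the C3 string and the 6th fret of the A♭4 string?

C3 at fret 0 → C3 (MIDI 48); A♭4 at fret 6 → D5 (MIDI 74).
48 − 74 = -26, so the two pitches are 26 semitones apart, with D5 the higher.

26 semitones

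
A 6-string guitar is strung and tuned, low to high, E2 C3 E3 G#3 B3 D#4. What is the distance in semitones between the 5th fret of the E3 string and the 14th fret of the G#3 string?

E3 at fret 5 → A3 (MIDI 57); G#3 at fret 14 → A#4 (MIDI 70).
57 − 70 = -13, so the two pitches are 13 semitones apart, with A#4 the higher.

13 semitones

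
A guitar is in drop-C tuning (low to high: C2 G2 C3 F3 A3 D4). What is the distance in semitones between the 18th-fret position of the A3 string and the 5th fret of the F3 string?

17 semitones

A3 at fret 18 → D#5 (MIDI 75); F3 at fret 5 → A#3 (MIDI 58).
75 − 58 = 17, so the two pitches are 17 semitones apart, with D#5 the higher.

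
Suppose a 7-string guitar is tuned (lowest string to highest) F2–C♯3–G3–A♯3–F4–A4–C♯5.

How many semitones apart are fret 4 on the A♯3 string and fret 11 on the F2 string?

A♯3 at fret 4 → D4 (MIDI 62); F2 at fret 11 → E3 (MIDI 52).
62 − 52 = 10, so the two pitches are 10 semitones apart, with D4 the higher.

10 semitones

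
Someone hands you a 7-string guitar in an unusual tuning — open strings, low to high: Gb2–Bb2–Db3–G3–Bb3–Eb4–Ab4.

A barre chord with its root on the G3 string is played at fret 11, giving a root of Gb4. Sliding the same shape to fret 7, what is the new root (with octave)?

Moving from fret 11 to fret 7 shifts the root by -4 semitones.
Gb4 down 4 semitones is D4.

D4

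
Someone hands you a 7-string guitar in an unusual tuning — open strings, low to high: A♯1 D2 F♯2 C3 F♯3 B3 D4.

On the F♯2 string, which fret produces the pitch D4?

D4 is 20 semitones above the open F♯2 (F#–G–G#–A–…–C–C#–D), so it sits at fret 20.

20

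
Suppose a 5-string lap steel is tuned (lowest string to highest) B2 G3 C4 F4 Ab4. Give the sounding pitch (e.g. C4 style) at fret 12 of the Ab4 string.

Ab5

Ab4 is MIDI 68. Adding 12 gives 80, which is Ab5.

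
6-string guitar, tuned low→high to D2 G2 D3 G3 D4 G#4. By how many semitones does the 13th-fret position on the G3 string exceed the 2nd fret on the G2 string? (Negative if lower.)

G3 at fret 13 → G#4 (MIDI 68); G2 at fret 2 → A2 (MIDI 45).
68 − 45 = 23, so the two pitches are 23 semitones apart.

23 semitones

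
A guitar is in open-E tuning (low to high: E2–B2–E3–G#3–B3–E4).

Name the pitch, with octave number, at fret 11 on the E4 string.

E4 is MIDI 64. Adding 11 gives 75, which is D#5.
(Equivalently spelled Eb5.)

D#5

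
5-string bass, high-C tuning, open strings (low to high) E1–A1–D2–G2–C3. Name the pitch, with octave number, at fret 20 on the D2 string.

A♯3

The open D2 string plus 20 semitones: D–D#–E–F–…–G#–A–A#.
The walk passes from B into C once, so the octave number goes from 2 to 3.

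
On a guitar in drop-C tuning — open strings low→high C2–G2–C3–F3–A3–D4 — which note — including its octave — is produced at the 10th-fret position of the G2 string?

F3

G2 is MIDI 43. Adding 10 gives 53, which is F3.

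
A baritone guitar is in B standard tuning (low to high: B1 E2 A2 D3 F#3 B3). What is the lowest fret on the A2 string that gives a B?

2

From A2, count semitones up the chromatic scale until reaching B: A–A#–B — 2 steps.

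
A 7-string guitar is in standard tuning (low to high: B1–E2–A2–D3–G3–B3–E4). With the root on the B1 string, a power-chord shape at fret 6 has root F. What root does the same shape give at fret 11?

Moving from fret 6 to fret 11 shifts the root by 5 semitones.
F up 5 semitones is A#.

A#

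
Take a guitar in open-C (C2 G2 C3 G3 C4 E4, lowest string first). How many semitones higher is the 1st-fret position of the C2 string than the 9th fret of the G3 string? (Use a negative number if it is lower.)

-27 semitones

C2 at fret 1 → C#2 (MIDI 37); G3 at fret 9 → E4 (MIDI 64).
37 − 64 = -27, so the two pitches are 27 semitones apart.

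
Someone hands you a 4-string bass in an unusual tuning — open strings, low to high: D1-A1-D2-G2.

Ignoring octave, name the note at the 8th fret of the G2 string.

E♭

G2 is MIDI 43. Adding 8 gives 51; 51 mod 12 = 3, i.e. E♭.
(Equivalently spelled D♯.)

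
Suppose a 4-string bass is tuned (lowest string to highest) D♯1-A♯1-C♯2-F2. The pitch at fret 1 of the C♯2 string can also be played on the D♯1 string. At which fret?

C♯2 at fret 1 is C♯2 + 1 semitone = D2.
The open D♯1 string is 10 semitones below the open C♯2, so the same pitch on the D♯1 string lies at fret 1 + 10 = 11.

11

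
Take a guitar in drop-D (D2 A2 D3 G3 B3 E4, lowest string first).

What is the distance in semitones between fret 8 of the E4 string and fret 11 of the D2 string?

E4 at fret 8 → C5 (MIDI 72); D2 at fret 11 → C#3 (MIDI 49).
72 − 49 = 23, so the two pitches are 23 semitones apart, with C5 the higher.

23 semitones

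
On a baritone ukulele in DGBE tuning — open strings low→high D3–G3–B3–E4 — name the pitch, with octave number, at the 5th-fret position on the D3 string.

G3

The open D3 string plus 5 semitones: D–D#–E–F–F#–G.
No B→C boundary is crossed, so the octave stays at 3.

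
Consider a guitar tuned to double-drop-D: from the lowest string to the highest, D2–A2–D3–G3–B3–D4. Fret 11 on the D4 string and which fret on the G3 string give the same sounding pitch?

D4 at fret 11 is D4 + 11 semitones = C#5.
The open G3 string is 7 semitones below the open D4, so the same pitch on the G3 string lies at fret 11 + 7 = 18.

18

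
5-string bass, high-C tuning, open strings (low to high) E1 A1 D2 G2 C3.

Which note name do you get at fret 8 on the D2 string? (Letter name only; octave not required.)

A#

The open D2 string plus 8 semitones: D–D#–E–F–F#–G–G#–A–A#.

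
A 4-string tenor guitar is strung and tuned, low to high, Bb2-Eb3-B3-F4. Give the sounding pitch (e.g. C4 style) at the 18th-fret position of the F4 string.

F4 is MIDI 65. Adding 18 gives 83, which is B5.

B5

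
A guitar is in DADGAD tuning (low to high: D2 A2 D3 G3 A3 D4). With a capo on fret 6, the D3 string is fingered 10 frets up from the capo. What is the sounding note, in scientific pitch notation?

The capo raises the open D3 by 6 semitones to G#3; fretting 10 more gives D3 + 6 + 10 = D3 + 16 semitones = F#4.

F#4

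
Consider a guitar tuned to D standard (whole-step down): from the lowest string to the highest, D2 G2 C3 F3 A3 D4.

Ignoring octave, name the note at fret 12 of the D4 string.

D

The open D4 string plus 12 semitones: D–D#–E–F–…–C–C#–D.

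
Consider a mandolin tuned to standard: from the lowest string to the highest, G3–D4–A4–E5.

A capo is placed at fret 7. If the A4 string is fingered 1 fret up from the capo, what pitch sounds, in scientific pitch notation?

F5

The capo raises the open A4 by 7 semitones to E5; fretting 1 more gives A4 + 7 + 1 = A4 + 8 semitones = F5.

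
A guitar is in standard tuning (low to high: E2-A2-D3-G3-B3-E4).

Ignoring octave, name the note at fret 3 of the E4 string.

E4 is MIDI 64. Adding 3 gives 67; 67 mod 12 = 7, i.e. G.

G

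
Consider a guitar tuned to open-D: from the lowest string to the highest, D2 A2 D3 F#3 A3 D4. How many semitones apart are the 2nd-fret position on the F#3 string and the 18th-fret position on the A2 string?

7 semitones

F#3 at fret 2 → G#3 (MIDI 56); A2 at fret 18 → D#4 (MIDI 63).
56 − 63 = -7, so the two pitches are 7 semitones apart, with D#4 the higher.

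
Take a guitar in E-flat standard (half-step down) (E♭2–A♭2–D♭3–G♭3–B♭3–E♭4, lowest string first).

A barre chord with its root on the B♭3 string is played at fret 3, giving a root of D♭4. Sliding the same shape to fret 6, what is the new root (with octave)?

Moving from fret 3 to fret 6 shifts the root by 3 semitones.
D♭4 up 3 semitones is E4.

E4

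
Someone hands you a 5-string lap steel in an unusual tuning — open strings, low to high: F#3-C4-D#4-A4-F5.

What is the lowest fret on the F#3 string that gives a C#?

7

From F#3, count semitones up the chromatic scale until reaching C#: F#–G–G#–A–A#–B–C–C# — 7 steps.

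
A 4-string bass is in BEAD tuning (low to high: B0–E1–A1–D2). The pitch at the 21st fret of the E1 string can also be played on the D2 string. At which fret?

11

E1 at fret 21 is E1 + 21 semitones = C♯3.
The open D2 string is 10 semitones above the open E1, so the same pitch on the D2 string lies at fret 21 − 10 = 11.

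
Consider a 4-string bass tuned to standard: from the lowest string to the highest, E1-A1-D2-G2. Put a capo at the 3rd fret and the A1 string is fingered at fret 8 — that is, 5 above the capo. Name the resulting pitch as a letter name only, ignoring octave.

F

The capo raises the open A1 by 3 semitones to C2; fretting 5 more gives A1 + 3 + 5 = A1 + 8 semitones, landing on F.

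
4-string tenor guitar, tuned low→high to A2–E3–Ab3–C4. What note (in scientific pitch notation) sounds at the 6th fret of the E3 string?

Bb3

The open E3 string plus 6 semitones: E–F–Gb–G–Ab–A–Bb.
No B→C boundary is crossed, so the octave stays at 3.
(Equivalently spelled A#3.)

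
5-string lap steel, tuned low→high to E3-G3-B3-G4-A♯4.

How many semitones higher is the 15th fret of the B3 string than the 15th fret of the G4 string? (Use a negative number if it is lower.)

-8 semitones

B3 at fret 15 → D5 (MIDI 74); G4 at fret 15 → A♯5 (MIDI 82).
74 − 82 = -8, so the two pitches are 8 semitones apart.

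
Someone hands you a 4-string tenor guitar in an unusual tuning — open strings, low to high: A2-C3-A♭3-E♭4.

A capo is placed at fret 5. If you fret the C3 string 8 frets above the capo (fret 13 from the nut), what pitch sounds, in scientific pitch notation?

The capo raises the open C3 by 5 semitones to F3; fretting 8 more gives C3 + 5 + 8 = C3 + 13 semitones = D♭4.

D♭4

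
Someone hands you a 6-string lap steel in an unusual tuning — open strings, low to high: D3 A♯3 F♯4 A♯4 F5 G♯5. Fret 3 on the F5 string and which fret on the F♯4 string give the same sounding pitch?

Fret 3 on F5 is MIDI 77 + 3 = 80 (G♯5). On the F♯4 string (open MIDI 66), that pitch is 80 − 66 = fret 14.

14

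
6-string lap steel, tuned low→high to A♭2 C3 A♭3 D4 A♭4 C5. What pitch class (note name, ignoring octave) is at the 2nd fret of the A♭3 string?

The open A♭3 string plus 2 semitones: Ab–A–Bb.
(Equivalently spelled A♯.)

B♭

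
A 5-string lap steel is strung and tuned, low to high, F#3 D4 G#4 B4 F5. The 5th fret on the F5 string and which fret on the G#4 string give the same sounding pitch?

14

F5 at fret 5 is F5 + 5 semitones = A#5.
The open G#4 string is 9 semitones below the open F5, so the same pitch on the G#4 string lies at fret 5 + 9 = 14.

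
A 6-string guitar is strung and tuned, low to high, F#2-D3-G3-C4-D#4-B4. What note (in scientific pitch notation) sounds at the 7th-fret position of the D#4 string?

A#4

D#4 is MIDI 63. Adding 7 gives 70, which is A#4.
(Equivalently spelled Bb4.)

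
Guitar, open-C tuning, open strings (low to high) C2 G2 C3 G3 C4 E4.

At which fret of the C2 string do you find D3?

14

D3 is 14 semitones above the open C2 (C–C#–D–D#–…–C–C#–D), so it sits at fret 14.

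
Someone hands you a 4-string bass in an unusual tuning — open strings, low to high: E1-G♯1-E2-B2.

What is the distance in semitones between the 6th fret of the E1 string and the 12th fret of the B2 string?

25 semitones

E1 at fret 6 → A♯1 (MIDI 34); B2 at fret 12 → B3 (MIDI 59).
34 − 59 = -25, so the two pitches are 25 semitones apart, with B3 the higher.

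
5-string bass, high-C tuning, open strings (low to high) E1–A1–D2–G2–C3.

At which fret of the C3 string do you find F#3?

6

F#3 is 6 semitones above the open C3 (C–C#–D–D#–E–F–F#), so it sits at fret 6.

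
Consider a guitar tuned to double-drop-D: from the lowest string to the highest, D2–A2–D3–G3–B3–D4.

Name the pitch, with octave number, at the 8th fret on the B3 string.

G4

Each fret is one semitone, so B3 + 8 = G4.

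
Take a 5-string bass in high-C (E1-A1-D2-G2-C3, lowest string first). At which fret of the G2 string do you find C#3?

6

C#3 is 6 semitones above the open G2 (G–G#–A–A#–B–C–C#), so it sits at fret 6.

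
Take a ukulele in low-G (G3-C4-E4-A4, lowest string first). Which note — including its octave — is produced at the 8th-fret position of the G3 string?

Each fret is one semitone, so G3 + 8 = D♯4.

D♯4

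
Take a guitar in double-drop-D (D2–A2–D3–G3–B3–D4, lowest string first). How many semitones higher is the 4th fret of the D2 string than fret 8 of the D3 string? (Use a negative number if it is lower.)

D2 at fret 4 → F#2 (MIDI 42); D3 at fret 8 → A#3 (MIDI 58).
42 − 58 = -16, so the two pitches are 16 semitones apart.

-16 semitones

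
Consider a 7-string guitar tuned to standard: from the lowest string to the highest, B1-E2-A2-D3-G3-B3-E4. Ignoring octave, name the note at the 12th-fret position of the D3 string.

D3 is MIDI 50. Adding 12 gives 62; 62 mod 12 = 2, i.e. D.

D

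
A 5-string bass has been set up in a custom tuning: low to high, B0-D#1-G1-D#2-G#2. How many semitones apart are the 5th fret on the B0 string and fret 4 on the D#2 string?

15 semitones

B0 at fret 5 → E1 (MIDI 28); D#2 at fret 4 → G2 (MIDI 43).
28 − 43 = -15, so the two pitches are 15 semitones apart, with G2 the higher.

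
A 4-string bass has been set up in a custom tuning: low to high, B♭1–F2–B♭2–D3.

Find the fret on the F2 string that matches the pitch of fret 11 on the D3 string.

Fret 11 on D3 is MIDI 50 + 11 = 61 (D♭4). On the F2 string (open MIDI 41), that pitch is 61 − 41 = fret 20.

20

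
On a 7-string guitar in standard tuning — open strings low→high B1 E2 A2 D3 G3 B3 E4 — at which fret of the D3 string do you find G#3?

G#3 is 6 semitones above the open D3 (D–D#–E–F–F#–G–G#), so it sits at fret 6.

6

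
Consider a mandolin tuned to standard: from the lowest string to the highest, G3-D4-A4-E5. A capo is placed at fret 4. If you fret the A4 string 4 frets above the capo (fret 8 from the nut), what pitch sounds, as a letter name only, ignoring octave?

F

The capo raises the open A4 by 4 semitones to C#5; fretting 4 more gives A4 + 4 + 4 = A4 + 8 semitones, landing on F.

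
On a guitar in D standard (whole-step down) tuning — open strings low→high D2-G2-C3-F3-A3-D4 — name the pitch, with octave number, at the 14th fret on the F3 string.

F3 is MIDI 53. Adding 14 gives 67, which is G4.

G4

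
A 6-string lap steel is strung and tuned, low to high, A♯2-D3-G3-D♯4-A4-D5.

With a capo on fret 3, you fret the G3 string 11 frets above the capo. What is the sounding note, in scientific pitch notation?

The capo raises the open G3 by 3 semitones to A♯3; fretting 11 more gives G3 + 3 + 11 = G3 + 14 semitones = A4.

A4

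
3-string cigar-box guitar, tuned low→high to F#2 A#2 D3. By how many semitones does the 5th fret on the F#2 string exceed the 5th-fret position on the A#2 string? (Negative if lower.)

F#2 at fret 5 → B2 (MIDI 47); A#2 at fret 5 → D#3 (MIDI 51).
47 − 51 = -4, so the two pitches are 4 semitones apart.

-4 semitones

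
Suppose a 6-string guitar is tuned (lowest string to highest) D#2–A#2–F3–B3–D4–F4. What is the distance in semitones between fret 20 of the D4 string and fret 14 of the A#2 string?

22 semitones

D4 at fret 20 → A#5 (MIDI 82); A#2 at fret 14 → C4 (MIDI 60).
82 − 60 = 22, so the two pitches are 22 semitones apart, with A#5 the higher.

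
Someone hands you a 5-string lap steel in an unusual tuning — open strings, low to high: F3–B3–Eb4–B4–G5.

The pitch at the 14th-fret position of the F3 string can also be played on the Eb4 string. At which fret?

F3 at fret 14 is F3 + 14 semitones = G4.
The open Eb4 string is 10 semitones above the open F3, so the same pitch on the Eb4 string lies at fret 14 − 10 = 4.

4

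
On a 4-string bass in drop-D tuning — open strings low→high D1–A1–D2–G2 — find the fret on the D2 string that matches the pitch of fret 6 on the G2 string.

11

G2 at fret 6 is G2 + 6 semitones = C#3.
The open D2 string is 5 semitones below the open G2, so the same pitch on the D2 string lies at fret 6 + 5 = 11.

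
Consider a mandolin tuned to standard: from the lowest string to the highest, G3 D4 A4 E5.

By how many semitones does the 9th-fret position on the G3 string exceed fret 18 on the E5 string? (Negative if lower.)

G3 at fret 9 → E4 (MIDI 64); E5 at fret 18 → A♯6 (MIDI 94).
64 − 94 = -30, so the two pitches are 30 semitones apart.

-30 semitones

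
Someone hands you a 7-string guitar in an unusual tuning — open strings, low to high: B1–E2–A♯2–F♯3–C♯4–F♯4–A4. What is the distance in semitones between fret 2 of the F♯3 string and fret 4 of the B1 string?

F♯3 at fret 2 → G♯3 (MIDI 56); B1 at fret 4 → D♯2 (MIDI 39).
56 − 39 = 17, so the two pitches are 17 semitones apart, with G♯3 the higher.

17 semitones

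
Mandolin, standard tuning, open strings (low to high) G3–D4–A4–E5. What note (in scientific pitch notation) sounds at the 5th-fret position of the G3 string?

Each fret is one semitone, so G3 + 5 = C4.

C4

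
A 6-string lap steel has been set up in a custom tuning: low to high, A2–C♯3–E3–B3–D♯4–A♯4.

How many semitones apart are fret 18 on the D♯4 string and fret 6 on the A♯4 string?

5 semitones

D♯4 at fret 18 → A5 (MIDI 81); A♯4 at fret 6 → E5 (MIDI 76).
81 − 76 = 5, so the two pitches are 5 semitones apart, with A5 the higher.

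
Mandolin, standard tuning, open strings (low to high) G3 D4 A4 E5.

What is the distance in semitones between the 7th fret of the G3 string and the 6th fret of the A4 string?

13 semitones

G3 at fret 7 → D4 (MIDI 62); A4 at fret 6 → D#5 (MIDI 75).
62 − 75 = -13, so the two pitches are 13 semitones apart, with D#5 the higher.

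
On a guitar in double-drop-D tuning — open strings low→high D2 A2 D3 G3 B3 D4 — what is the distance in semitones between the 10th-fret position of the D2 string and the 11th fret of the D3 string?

13 semitones

D2 at fret 10 → C3 (MIDI 48); D3 at fret 11 → C#4 (MIDI 61).
48 − 61 = -13, so the two pitches are 13 semitones apart, with C#4 the higher.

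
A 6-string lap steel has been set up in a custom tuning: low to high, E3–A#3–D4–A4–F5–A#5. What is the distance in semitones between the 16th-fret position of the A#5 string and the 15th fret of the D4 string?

A#5 at fret 16 → D7 (MIDI 98); D4 at fret 15 → F5 (MIDI 77).
98 − 77 = 21, so the two pitches are 21 semitones apart, with D7 the higher.

21 semitones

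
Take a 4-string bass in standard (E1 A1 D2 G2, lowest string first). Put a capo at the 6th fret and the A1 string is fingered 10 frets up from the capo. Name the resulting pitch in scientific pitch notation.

C#3

The capo raises the open A1 by 6 semitones to D#2; fretting 10 more gives A1 + 6 + 10 = A1 + 16 semitones = C#3.
(Also written Db.)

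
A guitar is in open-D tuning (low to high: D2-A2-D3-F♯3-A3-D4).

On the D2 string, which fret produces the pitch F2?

3

F2 is 3 semitones above the open D2 (D–D#–E–F), so it sits at fret 3.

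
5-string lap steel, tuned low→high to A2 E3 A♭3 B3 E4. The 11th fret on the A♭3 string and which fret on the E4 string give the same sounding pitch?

3

A♭3 at fret 11 is A♭3 + 11 semitones = G4.
The open E4 string is 8 semitones above the open A♭3, so the same pitch on the E4 string lies at fret 11 − 8 = 3.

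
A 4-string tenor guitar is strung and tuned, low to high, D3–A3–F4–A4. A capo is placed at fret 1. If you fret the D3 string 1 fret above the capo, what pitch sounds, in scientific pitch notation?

The capo raises the open D3 by 1 semitone to Eb3; fretting 1 more gives D3 + 1 + 1 = D3 + 2 semitones = E3.

E3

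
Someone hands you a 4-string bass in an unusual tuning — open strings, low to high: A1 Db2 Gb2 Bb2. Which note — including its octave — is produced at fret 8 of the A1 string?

F2

A1 is MIDI 33. Adding 8 gives 41, which is F2.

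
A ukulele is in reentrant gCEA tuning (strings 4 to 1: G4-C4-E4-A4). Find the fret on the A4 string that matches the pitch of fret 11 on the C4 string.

2

Fret 11 on C4 is MIDI 60 + 11 = 71 (B4). On the A4 string (open MIDI 69), that pitch is 71 − 69 = fret 2.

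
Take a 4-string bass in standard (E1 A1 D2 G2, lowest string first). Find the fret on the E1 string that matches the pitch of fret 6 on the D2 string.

16

D2 at fret 6 is D2 + 6 semitones = G♯2.
The open E1 string is 10 semitones below the open D2, so the same pitch on the E1 string lies at fret 6 + 10 = 16.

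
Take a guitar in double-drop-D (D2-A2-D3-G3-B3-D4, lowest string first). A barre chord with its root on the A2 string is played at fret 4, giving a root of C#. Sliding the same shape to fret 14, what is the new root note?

Moving from fret 4 to fret 14 shifts the root by 10 semitones.
C# up 10 semitones is B.

B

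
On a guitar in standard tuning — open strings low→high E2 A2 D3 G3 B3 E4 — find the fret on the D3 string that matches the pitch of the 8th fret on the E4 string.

22

E4 at fret 8 is E4 + 8 semitones = C5.
The open D3 string is 14 semitones below the open E4, so the same pitch on the D3 string lies at fret 8 + 14 = 22.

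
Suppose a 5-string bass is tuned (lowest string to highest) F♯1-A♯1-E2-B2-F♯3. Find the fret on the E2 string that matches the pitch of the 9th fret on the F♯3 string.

F♯3 at fret 9 is F♯3 + 9 semitones = D♯4.
The open E2 string is 14 semitones below the open F♯3, so the same pitch on the E2 string lies at fret 9 + 14 = 23.

23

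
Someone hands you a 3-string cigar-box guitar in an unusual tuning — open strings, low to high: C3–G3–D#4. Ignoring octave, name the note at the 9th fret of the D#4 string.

C

D#4 is MIDI 63. Adding 9 gives 72; 72 mod 12 = 0, i.e. C.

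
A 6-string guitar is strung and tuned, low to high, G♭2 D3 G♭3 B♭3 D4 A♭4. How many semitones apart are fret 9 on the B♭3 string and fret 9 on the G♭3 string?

B♭3 at fret 9 → G4 (MIDI 67); G♭3 at fret 9 → E♭4 (MIDI 63).
67 − 63 = 4, so the two pitches are 4 semitones apart, with G4 the higher.

4 semitones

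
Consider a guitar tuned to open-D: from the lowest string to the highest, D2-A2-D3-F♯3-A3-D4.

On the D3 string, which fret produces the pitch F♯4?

16

F♯4 is 16 semitones above the open D3 (D–D#–E–F–…–E–F–F#), so it sits at fret 16.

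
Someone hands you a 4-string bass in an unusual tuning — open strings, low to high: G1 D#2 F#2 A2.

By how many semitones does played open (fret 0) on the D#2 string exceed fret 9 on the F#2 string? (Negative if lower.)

-12 semitones

D#2 at fret 0 → D#2 (MIDI 39); F#2 at fret 9 → D#3 (MIDI 51).
39 − 51 = -12, so the two pitches are 12 semitones apart.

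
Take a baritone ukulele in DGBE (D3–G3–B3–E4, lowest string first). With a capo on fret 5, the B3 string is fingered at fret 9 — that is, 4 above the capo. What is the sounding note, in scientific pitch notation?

The capo raises the open B3 by 5 semitones to E4; fretting 4 more gives B3 + 5 + 4 = B3 + 9 semitones = G#4.

G#4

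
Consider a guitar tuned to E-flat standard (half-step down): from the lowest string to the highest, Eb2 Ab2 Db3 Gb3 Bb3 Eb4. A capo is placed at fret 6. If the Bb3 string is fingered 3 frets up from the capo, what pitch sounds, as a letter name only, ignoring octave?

G

The capo raises the open Bb3 by 6 semitones to E4; fretting 3 more gives Bb3 + 6 + 3 = Bb3 + 9 semitones, landing on G.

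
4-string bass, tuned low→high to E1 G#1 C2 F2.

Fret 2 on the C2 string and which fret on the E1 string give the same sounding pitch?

C2 at fret 2 is C2 + 2 semitones = D2.
The open E1 string is 8 semitones below the open C2, so the same pitch on the E1 string lies at fret 2 + 8 = 10.

10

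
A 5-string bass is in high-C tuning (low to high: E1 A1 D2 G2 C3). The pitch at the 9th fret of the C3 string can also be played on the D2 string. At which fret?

C3 at fret 9 is C3 + 9 semitones = A3.
The open D2 string is 10 semitones below the open C3, so the same pitch on the D2 string lies at fret 9 + 10 = 19.

19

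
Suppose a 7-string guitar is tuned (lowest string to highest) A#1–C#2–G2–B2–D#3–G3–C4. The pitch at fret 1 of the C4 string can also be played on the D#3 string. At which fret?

Fret 1 on C4 is MIDI 60 + 1 = 61 (C#4). On the D#3 string (open MIDI 51), that pitch is 61 − 51 = fret 10.

10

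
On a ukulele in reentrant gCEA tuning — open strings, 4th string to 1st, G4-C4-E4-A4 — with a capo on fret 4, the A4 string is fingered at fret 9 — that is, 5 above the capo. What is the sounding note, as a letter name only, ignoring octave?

F#

The capo raises the open A4 by 4 semitones to C#5; fretting 5 more gives A4 + 4 + 5 = A4 + 9 semitones, landing on F#.
(Also written Gb.)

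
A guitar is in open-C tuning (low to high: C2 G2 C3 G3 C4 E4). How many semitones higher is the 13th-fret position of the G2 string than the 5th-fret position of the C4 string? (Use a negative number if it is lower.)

G2 at fret 13 → G♯3 (MIDI 56); C4 at fret 5 → F4 (MIDI 65).
56 − 65 = -9, so the two pitches are 9 semitones apart.

-9 semitones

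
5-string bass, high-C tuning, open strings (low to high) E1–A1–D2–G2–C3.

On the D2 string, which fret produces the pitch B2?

9

B2 is 9 semitones above the open D2 (D–D#–E–F–F#–G–G#–A–A#–B), so it sits at fret 9.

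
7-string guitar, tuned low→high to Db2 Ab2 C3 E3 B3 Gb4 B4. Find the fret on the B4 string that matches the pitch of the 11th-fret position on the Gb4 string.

Gb4 at fret 11 is Gb4 + 11 semitones = F5.
The open B4 string is 5 semitones above the open Gb4, so the same pitch on the B4 string lies at fret 11 − 5 = 6.

6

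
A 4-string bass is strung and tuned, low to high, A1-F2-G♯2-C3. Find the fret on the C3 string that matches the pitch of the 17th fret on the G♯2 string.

13

G♯2 at fret 17 is G♯2 + 17 semitones = C♯4.
The open C3 string is 4 semitones above the open G♯2, so the same pitch on the C3 string lies at fret 17 − 4 = 13.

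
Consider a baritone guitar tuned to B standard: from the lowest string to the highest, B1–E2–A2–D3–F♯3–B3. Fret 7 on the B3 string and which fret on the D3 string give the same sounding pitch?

Fret 7 on B3 is MIDI 59 + 7 = 66 (F♯4). On the D3 string (open MIDI 50), that pitch is 66 − 50 = fret 16.

16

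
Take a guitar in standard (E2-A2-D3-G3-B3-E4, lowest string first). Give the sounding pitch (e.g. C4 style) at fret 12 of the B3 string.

B4

Each fret is one semitone, so B3 + 12 = B4.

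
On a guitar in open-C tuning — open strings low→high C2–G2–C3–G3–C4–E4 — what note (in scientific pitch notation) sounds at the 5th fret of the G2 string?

C3

Each fret is one semitone, so G2 + 5 = C3.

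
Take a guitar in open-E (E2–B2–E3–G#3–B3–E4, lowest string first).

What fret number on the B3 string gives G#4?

9

G#4 is 9 semitones above the open B3 (B–C–C#–D–D#–E–F–F#–G–G#), so it sits at fret 9.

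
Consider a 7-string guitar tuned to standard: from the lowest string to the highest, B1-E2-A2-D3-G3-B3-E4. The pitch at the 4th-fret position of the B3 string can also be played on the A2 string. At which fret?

18

Fret 4 on B3 is MIDI 59 + 4 = 63 (D#4). On the A2 string (open MIDI 45), that pitch is 63 − 45 = fret 18.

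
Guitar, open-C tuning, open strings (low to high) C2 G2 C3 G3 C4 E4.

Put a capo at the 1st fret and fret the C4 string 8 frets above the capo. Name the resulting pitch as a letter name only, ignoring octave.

A

The capo raises the open C4 by 1 semitone to C♯4; fretting 8 more gives C4 + 1 + 8 = C4 + 9 semitones, landing on A.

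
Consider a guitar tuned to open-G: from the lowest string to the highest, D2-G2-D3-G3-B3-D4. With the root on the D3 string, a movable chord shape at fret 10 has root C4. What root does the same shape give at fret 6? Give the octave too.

G#3

Moving from fret 10 to fret 6 shifts the root by -4 semitones.
C4 down 4 semitones is G#3.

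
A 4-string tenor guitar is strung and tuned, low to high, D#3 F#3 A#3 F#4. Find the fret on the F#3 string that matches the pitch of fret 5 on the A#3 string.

Fret 5 on A#3 is MIDI 58 + 5 = 63 (D#4). On the F#3 string (open MIDI 54), that pitch is 63 − 54 = fret 9.

9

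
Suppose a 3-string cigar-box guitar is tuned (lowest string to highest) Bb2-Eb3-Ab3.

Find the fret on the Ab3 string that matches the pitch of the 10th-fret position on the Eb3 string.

5

Eb3 at fret 10 is Eb3 + 10 semitones = Db4.
The open Ab3 string is 5 semitones above the open Eb3, so the same pitch on the Ab3 string lies at fret 10 − 5 = 5.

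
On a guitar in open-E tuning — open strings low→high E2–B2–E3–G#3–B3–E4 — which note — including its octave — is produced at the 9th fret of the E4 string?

The open E4 string plus 9 semitones: E–F–F#–G–G#–A–A#–B–C–C#.
The walk passes from B into C once, so the octave number goes from 4 to 5.

C#5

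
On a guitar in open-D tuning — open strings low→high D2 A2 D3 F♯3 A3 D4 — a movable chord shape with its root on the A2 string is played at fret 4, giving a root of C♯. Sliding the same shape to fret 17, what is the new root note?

Moving from fret 4 to fret 17 shifts the root by 13 semitones.
C♯ up 13 semitones is D.

D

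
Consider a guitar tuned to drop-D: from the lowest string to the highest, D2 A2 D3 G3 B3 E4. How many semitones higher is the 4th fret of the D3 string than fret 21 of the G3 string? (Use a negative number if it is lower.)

-22 semitones

D3 at fret 4 → F#3 (MIDI 54); G3 at fret 21 → E5 (MIDI 76).
54 − 76 = -22, so the two pitches are 22 semitones apart.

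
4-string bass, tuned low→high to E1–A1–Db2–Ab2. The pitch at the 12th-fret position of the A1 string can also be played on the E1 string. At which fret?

Fret 12 on A1 is MIDI 33 + 12 = 45 (A2). On the E1 string (open MIDI 28), that pitch is 45 − 28 = fret 17.

17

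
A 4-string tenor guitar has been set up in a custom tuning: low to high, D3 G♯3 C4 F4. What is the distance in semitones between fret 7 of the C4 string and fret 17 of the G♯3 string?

C4 at fret 7 → G4 (MIDI 67); G♯3 at fret 17 → C♯5 (MIDI 73).
67 − 73 = -6, so the two pitches are 6 semitones apart, with C♯5 the higher.

6 semitones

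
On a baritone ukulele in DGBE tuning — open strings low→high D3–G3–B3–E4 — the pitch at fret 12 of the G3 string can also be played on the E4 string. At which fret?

G3 at fret 12 is G3 + 12 semitones = G4.
The open E4 string is 9 semitones above the open G3, so the same pitch on the E4 string lies at fret 12 − 9 = 3.

3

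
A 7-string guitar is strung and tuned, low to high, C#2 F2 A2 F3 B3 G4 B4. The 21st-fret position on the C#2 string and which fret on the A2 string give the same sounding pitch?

C#2 at fret 21 is C#2 + 21 semitones = A#3.
The open A2 string is 8 semitones above the open C#2, so the same pitch on the A2 string lies at fret 21 − 8 = 13.

13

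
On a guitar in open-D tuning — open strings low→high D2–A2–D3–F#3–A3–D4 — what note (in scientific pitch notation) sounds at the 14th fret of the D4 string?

E5

D4 is MIDI 62. Adding 14 gives 76, which is E5.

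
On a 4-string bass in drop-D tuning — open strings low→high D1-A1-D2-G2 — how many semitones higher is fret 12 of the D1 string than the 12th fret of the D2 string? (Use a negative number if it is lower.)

-12 semitones

D1 at fret 12 → D2 (MIDI 38); D2 at fret 12 → D3 (MIDI 50).
38 − 50 = -12, so the two pitches are 12 semitones apart.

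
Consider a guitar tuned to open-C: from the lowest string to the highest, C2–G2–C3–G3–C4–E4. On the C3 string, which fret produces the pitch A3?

9

A3 is 9 semitones above the open C3 (C–C#–D–D#–E–F–F#–G–G#–A), so it sits at fret 9.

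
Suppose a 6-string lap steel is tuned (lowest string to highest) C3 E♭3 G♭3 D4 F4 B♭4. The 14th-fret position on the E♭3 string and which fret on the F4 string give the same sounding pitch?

Fret 14 on E♭3 is MIDI 51 + 14 = 65 (F4). On the F4 string (open MIDI 65), that pitch is 65 − 65 = fret 0.

0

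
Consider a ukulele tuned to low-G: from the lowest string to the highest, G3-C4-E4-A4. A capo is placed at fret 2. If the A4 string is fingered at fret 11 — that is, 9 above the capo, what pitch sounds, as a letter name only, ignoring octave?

The capo raises the open A4 by 2 semitones to B4; fretting 9 more gives A4 + 2 + 9 = A4 + 11 semitones, landing on G#.
(Also written Ab.)

G#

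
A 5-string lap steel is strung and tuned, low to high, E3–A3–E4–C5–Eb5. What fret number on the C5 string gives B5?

B5 is 11 semitones above the open C5 (C–Db–D–Eb–…–A–Bb–B), so it sits at fret 11.

11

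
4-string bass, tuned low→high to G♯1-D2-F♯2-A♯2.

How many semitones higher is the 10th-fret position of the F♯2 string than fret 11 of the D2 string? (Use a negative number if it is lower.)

F♯2 at fret 10 → E3 (MIDI 52); D2 at fret 11 → C♯3 (MIDI 49).
52 − 49 = 3, so the two pitches are 3 semitones apart.

3 semitones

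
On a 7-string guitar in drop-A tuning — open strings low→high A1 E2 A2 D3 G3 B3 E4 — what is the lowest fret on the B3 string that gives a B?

0

From B3, count semitones up the chromatic scale until reaching B: B — 0 steps.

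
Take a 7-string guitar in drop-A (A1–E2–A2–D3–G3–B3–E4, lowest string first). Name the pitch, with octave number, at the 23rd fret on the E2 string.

E2 is MIDI 40. Adding 23 gives 63, which is D#4.
(Equivalently spelled Eb4.)

D#4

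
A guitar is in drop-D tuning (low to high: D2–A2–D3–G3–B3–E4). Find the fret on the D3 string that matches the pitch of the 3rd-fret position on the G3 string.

Fret 3 on G3 is MIDI 55 + 3 = 58 (A#3). On the D3 string (open MIDI 50), that pitch is 58 − 50 = fret 8.

8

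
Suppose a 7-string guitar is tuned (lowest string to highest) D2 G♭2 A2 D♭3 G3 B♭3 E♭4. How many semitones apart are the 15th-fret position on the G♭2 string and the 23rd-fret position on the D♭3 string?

15 semitones

G♭2 at fret 15 → A3 (MIDI 57); D♭3 at fret 23 → C5 (MIDI 72).
57 − 72 = -15, so the two pitches are 15 semitones apart, with C5 the higher.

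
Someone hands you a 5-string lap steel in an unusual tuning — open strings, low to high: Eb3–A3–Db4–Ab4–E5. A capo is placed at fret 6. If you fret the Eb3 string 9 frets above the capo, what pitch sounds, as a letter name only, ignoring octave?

The capo raises the open Eb3 by 6 semitones to A3; fretting 9 more gives Eb3 + 6 + 9 = Eb3 + 15 semitones, landing on Gb.
(Also written F#.)

Gb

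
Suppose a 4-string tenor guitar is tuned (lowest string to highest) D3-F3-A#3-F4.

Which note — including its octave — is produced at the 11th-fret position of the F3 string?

The open F3 string plus 11 semitones: F–F#–G–G#–…–D–D#–E.
The walk passes from B into C once, so the octave number goes from 3 to 4.

E4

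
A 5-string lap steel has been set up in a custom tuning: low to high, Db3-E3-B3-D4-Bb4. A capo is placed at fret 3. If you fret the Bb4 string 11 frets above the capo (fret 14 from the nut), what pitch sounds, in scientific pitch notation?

C6

The capo raises the open Bb4 by 3 semitones to Db5; fretting 11 more gives Bb4 + 3 + 11 = Bb4 + 14 semitones = C6.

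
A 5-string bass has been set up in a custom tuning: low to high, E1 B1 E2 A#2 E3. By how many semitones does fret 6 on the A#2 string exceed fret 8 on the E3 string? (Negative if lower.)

A#2 at fret 6 → E3 (MIDI 52); E3 at fret 8 → C4 (MIDI 60).
52 − 60 = -8, so the two pitches are 8 semitones apart.

-8 semitones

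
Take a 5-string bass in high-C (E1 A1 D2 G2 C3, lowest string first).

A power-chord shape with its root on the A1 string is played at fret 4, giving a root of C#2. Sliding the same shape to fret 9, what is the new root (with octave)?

F#2

Moving from fret 4 to fret 9 shifts the root by 5 semitones.
C#2 up 5 semitones is F#2.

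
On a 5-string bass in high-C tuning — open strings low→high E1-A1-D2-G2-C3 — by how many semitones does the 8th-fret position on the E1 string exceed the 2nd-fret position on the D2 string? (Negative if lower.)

-4 semitones

E1 at fret 8 → C2 (MIDI 36); D2 at fret 2 → E2 (MIDI 40).
36 − 40 = -4, so the two pitches are 4 semitones apart.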